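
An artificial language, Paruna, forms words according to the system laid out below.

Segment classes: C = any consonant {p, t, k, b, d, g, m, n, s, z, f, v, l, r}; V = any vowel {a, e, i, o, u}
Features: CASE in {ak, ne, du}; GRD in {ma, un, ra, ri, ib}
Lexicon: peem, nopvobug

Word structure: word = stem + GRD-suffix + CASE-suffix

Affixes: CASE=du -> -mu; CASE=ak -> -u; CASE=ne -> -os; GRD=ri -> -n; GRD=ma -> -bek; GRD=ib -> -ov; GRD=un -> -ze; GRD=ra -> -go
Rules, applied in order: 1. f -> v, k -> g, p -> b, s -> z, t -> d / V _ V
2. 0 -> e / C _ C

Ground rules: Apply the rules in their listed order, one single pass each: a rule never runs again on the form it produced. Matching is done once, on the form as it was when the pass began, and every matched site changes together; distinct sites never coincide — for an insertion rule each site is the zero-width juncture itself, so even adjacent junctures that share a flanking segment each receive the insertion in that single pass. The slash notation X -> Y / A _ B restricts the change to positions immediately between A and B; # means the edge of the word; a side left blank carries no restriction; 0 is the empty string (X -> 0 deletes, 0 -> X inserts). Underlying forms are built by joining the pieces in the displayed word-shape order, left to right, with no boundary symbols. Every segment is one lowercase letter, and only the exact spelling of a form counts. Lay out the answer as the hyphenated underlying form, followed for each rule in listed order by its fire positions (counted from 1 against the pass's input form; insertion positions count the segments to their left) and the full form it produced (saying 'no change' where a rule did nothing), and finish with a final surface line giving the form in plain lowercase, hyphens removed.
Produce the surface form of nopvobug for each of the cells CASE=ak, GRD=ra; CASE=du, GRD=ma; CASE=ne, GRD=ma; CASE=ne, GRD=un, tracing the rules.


cell CASE=ak, GRD=ra:
underlying: nopvobug-go-u
1. f -> v, k -> g, p -> b, s -> z, t -> d / V _ V: no change
2. 0 -> e / C _ C: inserts after position(s) 3, 8: nopevobugegou
surface: nopevobugegou

cell CASE=du, GRD=ma:
underlying: nopvobug-bek-mu
1. f -> v, k -> g, p -> b, s -> z, t -> d / V _ V: no change
2. 0 -> e / C _ C: inserts after position(s) 3, 8, 11: nopevobugebekemu
surface: nopevobugebekemu

cell CASE=ne, GRD=ma:
underlying: nopvobug-bek-os
1. f -> v, k -> g, p -> b, s -> z, t -> d / V _ V: fires at position(s) 11: nopvobugbegos
2. 0 -> e / C _ C: inserts after position(s) 3, 8: nopevobugebegos
surface: nopevobugebegos

cell CASE=ne, GRD=un:
underlying: nopvobug-ze-os
1. f -> v, k -> g, p -> b, s -> z, t -> d / V _ V: no change
2. 0 -> e / C _ C: inserts after position(s) 3, 8: nopevobugezeos
surface: nopevobugezeos


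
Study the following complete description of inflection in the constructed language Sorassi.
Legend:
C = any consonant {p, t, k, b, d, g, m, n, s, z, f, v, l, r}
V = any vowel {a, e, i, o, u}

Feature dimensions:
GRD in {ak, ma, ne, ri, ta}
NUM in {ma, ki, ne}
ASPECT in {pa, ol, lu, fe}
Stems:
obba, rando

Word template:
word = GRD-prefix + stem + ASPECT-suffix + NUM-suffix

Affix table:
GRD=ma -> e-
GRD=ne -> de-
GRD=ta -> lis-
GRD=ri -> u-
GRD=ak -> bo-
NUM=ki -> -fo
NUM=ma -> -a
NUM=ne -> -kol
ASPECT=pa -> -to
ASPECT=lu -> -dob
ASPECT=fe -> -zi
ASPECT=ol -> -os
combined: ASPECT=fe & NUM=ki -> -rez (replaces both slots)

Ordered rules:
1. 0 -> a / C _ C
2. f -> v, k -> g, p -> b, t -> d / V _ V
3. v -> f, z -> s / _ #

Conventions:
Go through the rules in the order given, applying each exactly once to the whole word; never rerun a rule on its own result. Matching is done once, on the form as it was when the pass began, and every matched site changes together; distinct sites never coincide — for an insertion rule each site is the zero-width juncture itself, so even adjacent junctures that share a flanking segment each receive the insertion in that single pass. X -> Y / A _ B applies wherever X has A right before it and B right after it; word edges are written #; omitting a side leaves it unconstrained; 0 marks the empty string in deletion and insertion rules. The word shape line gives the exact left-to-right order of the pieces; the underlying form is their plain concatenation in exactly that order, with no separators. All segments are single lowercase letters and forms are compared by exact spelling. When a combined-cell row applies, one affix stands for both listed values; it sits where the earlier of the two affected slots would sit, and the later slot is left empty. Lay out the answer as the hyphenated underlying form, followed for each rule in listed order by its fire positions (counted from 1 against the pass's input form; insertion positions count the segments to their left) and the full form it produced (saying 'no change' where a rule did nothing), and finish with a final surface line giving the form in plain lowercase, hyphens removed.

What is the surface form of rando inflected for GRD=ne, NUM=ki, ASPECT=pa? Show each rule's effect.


underlying: de-rando-to-fo
1. 0 -> a / C _ C: inserts after position(s) 5: deranadotofo
2. f -> v, k -> g, p -> b, t -> d / V _ V: fires at position(s) 9, 11: deranadodovo
3. v -> f, z -> s / _ #: no change
surface: deranadodovo


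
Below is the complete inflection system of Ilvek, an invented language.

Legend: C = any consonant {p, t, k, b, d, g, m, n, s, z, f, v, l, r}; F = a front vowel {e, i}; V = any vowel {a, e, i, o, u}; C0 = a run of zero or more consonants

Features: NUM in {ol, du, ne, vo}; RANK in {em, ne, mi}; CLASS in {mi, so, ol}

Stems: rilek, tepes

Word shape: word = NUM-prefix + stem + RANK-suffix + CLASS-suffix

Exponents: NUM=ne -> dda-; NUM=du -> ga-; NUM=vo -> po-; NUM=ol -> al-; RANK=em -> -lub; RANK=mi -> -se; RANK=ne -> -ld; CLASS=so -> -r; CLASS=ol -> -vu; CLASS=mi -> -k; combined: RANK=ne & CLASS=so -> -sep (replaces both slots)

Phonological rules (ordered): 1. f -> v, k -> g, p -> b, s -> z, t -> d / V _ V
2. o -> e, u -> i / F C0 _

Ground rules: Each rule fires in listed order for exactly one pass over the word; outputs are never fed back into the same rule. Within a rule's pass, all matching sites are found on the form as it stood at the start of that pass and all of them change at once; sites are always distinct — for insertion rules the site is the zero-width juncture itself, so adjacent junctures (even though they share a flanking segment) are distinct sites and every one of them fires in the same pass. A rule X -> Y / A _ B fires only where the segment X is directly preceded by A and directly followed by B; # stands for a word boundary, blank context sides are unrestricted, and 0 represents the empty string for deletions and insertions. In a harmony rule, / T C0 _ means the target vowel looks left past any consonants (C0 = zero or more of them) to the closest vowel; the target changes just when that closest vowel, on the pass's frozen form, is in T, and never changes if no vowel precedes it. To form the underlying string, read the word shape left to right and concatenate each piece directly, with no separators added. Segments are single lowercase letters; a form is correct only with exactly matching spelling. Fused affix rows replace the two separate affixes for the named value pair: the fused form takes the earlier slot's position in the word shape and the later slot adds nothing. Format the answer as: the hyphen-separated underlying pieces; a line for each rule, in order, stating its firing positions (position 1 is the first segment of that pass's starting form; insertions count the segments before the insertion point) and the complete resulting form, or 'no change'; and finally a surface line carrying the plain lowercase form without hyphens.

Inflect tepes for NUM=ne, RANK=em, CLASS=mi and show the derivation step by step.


underlying: dda-tepes-lub-k
1. f -> v, k -> g, p -> b, s -> z, t -> d / V _ V: fires at position(s) 4, 6: ddadebeslubk
2. o -> e, u -> i / F C0 _: fires at position(s) 10: ddadebeslibk
surface: ddadebeslibk


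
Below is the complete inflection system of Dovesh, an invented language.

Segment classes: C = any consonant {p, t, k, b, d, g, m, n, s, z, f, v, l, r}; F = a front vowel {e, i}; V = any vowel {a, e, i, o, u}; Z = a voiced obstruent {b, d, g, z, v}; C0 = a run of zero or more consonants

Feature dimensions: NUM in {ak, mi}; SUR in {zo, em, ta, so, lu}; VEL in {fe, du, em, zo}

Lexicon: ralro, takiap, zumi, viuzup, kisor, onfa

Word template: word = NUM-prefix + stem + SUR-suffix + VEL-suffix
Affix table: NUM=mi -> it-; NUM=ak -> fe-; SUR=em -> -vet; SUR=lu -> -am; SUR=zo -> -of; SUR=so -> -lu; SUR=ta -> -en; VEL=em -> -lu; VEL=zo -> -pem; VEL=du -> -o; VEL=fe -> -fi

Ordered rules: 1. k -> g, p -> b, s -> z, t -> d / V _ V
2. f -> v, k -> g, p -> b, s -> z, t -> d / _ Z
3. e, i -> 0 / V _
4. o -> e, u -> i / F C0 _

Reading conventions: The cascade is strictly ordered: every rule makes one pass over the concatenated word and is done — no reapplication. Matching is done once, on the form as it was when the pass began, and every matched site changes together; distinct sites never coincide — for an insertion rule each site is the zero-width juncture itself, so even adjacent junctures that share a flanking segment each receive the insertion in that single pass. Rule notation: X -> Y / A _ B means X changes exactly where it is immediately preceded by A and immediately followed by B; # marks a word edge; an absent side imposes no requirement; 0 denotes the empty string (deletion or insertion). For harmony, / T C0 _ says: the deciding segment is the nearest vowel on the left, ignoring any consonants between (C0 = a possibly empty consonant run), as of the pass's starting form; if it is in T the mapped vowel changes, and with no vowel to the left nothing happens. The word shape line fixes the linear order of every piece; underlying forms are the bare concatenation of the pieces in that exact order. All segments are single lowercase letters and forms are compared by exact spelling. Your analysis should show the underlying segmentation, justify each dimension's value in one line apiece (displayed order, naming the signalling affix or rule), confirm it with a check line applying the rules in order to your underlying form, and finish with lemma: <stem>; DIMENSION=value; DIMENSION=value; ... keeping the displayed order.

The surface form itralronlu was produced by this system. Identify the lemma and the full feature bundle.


underlying: it-ralro-en-lu
NUM=mi - signalled by the affix it-
SUR=ta - signalled by the affix -en
VEL=em - signalled by the affix -lu
check: itralroenlu -> itralroenlu -> itralroenlu -> itralronlu -> itralronlu
lemma: ralro; NUM=mi; SUR=ta; VEL=em


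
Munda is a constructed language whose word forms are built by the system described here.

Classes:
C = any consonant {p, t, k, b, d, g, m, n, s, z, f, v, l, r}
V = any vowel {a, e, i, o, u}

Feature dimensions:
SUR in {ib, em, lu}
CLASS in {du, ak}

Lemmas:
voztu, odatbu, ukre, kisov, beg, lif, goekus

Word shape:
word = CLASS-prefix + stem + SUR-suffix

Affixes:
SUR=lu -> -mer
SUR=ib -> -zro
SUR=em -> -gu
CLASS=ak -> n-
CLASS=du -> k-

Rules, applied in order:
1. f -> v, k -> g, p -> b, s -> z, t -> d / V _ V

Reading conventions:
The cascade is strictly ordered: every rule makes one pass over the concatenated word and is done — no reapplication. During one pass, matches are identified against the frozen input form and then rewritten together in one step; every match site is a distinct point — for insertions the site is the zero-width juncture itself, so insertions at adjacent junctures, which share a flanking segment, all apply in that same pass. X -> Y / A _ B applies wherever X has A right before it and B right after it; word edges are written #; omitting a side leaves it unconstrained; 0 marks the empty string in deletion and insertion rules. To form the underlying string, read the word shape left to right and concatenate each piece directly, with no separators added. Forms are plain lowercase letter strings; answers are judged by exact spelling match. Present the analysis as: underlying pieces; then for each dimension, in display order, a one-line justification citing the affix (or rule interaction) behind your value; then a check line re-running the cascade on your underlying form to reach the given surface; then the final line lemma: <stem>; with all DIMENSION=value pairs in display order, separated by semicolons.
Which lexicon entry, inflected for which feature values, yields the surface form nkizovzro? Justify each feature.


underlying: n-kisov-zro
SUR=ib - signalled by the affix -zro
CLASS=ak - signalled by the affix n-
check: nkisovzro -> nkizovzro
lemma: kisov; SUR=ib; CLASS=ak


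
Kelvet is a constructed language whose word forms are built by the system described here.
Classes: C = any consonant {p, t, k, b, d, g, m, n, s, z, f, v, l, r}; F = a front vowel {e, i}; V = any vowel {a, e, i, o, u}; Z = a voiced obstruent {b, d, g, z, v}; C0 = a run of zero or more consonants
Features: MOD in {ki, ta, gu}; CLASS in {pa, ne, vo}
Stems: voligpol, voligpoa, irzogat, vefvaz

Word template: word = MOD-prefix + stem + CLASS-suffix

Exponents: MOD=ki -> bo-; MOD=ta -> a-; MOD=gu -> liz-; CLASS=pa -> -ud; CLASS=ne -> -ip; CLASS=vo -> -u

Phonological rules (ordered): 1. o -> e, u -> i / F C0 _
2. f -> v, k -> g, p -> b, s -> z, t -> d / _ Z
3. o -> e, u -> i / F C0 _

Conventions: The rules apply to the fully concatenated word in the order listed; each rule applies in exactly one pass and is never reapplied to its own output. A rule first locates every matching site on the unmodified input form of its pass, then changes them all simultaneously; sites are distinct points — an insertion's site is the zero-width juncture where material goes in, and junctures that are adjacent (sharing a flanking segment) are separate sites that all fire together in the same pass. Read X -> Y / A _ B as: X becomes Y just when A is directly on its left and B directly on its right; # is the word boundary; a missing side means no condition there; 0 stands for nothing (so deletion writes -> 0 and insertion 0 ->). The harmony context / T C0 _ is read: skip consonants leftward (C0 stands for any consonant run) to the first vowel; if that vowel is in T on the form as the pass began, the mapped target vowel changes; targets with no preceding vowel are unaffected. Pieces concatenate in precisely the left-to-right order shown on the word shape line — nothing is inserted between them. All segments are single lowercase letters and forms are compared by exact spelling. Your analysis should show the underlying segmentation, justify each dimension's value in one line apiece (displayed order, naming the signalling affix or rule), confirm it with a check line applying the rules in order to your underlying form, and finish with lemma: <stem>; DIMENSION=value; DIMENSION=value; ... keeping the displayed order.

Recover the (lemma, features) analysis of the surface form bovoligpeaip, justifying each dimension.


underlying: bo-voligpoa-ip
MOD=ki - signalled by the affix bo-
CLASS=ne - signalled by the affix -ip
check: bovoligpoaip -> bovoligpeaip -> bovoligpeaip -> bovoligpeaip
lemma: voligpoa; MOD=ki; CLASS=ne


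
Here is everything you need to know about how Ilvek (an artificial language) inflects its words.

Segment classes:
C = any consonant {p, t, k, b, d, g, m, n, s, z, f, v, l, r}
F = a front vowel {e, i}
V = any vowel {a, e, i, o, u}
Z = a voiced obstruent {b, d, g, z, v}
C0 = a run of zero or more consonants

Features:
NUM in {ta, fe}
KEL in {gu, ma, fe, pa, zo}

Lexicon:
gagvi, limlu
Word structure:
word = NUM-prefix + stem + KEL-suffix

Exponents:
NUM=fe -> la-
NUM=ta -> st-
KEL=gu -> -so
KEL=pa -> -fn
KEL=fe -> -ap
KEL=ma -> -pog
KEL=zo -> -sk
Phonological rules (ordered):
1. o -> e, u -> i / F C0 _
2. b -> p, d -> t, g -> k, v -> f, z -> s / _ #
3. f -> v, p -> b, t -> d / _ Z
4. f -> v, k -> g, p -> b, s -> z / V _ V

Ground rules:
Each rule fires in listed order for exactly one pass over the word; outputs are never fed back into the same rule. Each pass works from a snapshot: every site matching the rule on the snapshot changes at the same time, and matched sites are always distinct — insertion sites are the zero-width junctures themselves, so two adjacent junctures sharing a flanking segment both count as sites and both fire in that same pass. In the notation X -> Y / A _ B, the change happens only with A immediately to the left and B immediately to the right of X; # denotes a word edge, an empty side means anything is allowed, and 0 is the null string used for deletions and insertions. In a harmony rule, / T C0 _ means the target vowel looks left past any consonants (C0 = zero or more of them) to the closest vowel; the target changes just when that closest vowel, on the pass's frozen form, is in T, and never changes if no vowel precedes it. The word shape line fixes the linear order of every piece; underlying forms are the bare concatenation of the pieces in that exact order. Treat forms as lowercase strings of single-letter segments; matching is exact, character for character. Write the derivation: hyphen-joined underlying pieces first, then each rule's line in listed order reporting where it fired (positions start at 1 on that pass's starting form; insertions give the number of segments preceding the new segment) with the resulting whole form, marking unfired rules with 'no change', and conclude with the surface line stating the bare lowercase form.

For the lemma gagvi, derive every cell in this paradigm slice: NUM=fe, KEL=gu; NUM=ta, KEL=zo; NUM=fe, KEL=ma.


cell NUM=fe, KEL=gu:
underlying: la-gagvi-so
1. o -> e, u -> i / F C0 _: fires at position(s) 9: lagagvise
2. b -> p, d -> t, g -> k, v -> f, z -> s / _ #: no change
3. f -> v, p -> b, t -> d / _ Z: no change
4. f -> v, k -> g, p -> b, s -> z / V _ V: fires at position(s) 8: lagagvize
surface: lagagvize

cell NUM=ta, KEL=zo:
underlying: st-gagvi-sk
1. o -> e, u -> i / F C0 _: no change
2. b -> p, d -> t, g -> k, v -> f, z -> s / _ #: no change
3. f -> v, p -> b, t -> d / _ Z: fires at position(s) 2: sdgagvisk
4. f -> v, k -> g, p -> b, s -> z / V _ V: no change
surface: sdgagvisk

cell NUM=fe, KEL=ma:
underlying: la-gagvi-pog
1. o -> e, u -> i / F C0 _: fires at position(s) 9: lagagvipeg
2. b -> p, d -> t, g -> k, v -> f, z -> s / _ #: fires at position(s) 10: lagagvipek
3. f -> v, p -> b, t -> d / _ Z: no change
4. f -> v, k -> g, p -> b, s -> z / V _ V: fires at position(s) 8: lagagvibek
surface: lagagvibek


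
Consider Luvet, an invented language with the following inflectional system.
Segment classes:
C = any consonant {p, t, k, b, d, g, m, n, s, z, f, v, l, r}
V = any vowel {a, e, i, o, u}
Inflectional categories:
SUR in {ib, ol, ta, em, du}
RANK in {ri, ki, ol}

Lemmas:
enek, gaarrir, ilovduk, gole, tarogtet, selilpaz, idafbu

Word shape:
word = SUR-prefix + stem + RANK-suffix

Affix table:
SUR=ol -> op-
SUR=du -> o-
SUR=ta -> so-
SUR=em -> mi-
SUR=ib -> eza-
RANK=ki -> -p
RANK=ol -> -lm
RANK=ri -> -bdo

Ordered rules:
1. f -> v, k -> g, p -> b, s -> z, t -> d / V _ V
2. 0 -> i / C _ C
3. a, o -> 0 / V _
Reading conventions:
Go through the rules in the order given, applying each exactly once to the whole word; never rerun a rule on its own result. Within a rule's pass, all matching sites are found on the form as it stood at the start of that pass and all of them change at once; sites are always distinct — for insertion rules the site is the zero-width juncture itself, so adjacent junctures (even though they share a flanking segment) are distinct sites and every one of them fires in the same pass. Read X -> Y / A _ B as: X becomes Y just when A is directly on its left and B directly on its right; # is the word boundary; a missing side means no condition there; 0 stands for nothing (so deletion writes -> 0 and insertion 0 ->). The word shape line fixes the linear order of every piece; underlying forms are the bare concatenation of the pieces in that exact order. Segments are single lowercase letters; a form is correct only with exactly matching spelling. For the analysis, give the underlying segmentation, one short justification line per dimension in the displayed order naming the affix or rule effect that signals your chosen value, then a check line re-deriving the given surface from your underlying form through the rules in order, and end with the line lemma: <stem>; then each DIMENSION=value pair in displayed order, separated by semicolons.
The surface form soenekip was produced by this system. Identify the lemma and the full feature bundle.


underlying: so-enek-p
SUR=ta - signalled by the affix so-
RANK=ki - signalled by the affix -p
check: soenekp -> soenekp -> soenekip -> soenekip
lemma: enek; SUR=ta; RANK=ki


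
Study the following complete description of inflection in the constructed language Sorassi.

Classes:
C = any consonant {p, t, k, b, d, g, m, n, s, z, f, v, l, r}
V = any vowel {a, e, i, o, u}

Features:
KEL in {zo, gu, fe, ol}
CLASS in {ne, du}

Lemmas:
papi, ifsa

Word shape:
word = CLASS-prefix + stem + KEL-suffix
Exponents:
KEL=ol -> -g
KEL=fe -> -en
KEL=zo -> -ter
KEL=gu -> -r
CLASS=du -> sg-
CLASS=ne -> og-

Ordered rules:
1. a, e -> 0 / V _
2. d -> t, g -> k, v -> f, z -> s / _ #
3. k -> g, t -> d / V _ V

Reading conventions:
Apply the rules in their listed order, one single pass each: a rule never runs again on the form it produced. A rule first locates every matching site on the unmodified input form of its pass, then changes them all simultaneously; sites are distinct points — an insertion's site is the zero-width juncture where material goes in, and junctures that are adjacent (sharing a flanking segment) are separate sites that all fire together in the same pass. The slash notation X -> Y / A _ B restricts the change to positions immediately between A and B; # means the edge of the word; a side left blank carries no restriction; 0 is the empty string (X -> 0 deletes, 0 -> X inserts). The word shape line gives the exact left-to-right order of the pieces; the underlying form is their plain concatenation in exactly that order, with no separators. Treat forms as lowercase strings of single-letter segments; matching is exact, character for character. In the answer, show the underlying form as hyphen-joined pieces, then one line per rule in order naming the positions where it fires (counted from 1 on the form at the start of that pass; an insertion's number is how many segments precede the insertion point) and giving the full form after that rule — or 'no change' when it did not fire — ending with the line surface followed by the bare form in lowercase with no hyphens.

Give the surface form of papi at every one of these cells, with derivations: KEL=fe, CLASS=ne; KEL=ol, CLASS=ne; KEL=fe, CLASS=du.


cell KEL=fe, CLASS=ne:
underlying: og-papi-en
1. a, e -> 0 / V _: fires at position(s) 7: ogpapin
2. d -> t, g -> k, v -> f, z -> s / _ #: no change
3. k -> g, t -> d / V _ V: no change
surface: ogpapin

cell KEL=ol, CLASS=ne:
underlying: og-papi-g
1. a, e -> 0 / V _: no change
2. d -> t, g -> k, v -> f, z -> s / _ #: fires at position(s) 7: ogpapik
3. k -> g, t -> d / V _ V: no change
surface: ogpapik

cell KEL=fe, CLASS=du:
underlying: sg-papi-en
1. a, e -> 0 / V _: fires at position(s) 7: sgpapin
2. d -> t, g -> k, v -> f, z -> s / _ #: no change
3. k -> g, t -> d / V _ V: no change
surface: sgpapin


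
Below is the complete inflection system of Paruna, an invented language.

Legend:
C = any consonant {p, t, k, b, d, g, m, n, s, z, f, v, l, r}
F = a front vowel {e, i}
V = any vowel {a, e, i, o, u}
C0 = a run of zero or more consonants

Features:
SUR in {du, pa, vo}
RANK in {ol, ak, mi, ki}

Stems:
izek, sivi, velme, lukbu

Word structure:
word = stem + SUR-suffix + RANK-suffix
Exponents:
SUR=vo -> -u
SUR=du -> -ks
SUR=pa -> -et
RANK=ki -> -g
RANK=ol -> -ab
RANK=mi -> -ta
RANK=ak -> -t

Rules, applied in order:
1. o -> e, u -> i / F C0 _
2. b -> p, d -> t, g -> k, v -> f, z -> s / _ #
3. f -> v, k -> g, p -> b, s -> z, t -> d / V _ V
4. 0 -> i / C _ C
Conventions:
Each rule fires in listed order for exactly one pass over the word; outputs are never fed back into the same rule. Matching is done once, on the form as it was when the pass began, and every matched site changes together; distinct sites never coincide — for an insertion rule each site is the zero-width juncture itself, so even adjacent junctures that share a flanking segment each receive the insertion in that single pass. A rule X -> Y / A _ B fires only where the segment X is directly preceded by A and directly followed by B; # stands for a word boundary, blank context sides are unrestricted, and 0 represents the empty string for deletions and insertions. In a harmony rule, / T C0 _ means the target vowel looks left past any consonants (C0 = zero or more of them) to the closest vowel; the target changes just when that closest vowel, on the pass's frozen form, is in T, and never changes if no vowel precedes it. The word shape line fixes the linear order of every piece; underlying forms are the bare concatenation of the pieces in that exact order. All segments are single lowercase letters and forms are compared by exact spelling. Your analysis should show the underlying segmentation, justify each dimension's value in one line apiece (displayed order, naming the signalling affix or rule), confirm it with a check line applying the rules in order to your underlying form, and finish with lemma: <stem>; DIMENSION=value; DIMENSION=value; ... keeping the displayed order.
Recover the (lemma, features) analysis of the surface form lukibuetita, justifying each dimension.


underlying: lukbu-et-ta
SUR=pa - signalled by the affix -et
RANK=mi - signalled by the affix -ta
check: lukbuetta -> lukbuetta -> lukbuetta -> lukbuetta -> lukibuetita
lemma: lukbu; SUR=pa; RANK=mi


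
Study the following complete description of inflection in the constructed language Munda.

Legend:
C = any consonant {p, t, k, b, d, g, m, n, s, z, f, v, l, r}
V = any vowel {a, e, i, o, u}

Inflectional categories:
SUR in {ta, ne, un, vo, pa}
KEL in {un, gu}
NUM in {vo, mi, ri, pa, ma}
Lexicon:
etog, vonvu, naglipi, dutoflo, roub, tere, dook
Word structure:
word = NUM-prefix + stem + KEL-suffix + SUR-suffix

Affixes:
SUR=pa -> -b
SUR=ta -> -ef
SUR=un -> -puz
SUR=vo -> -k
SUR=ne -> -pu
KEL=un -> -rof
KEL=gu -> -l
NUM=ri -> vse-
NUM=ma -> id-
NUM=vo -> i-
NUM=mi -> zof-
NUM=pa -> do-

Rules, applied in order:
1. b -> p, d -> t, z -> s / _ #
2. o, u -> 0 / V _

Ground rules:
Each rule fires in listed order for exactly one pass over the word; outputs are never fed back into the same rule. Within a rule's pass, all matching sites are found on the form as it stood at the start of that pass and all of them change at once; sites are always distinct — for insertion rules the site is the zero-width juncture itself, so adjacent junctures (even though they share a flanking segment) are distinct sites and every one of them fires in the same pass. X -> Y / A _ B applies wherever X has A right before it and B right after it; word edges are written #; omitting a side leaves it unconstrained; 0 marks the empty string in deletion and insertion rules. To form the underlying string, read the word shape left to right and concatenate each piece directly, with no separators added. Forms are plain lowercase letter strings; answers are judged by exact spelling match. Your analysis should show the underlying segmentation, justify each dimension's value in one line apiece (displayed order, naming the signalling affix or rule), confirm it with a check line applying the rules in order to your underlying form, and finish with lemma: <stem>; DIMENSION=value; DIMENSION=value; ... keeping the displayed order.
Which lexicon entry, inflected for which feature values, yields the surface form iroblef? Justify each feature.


underlying: i-roub-l-ef
SUR=ta - signalled by the affix -ef
KEL=gu - signalled by the affix -l
NUM=vo - signalled by the affix i-
check: iroublef -> iroublef -> iroblef
lemma: roub; SUR=ta; KEL=gu; NUM=vo


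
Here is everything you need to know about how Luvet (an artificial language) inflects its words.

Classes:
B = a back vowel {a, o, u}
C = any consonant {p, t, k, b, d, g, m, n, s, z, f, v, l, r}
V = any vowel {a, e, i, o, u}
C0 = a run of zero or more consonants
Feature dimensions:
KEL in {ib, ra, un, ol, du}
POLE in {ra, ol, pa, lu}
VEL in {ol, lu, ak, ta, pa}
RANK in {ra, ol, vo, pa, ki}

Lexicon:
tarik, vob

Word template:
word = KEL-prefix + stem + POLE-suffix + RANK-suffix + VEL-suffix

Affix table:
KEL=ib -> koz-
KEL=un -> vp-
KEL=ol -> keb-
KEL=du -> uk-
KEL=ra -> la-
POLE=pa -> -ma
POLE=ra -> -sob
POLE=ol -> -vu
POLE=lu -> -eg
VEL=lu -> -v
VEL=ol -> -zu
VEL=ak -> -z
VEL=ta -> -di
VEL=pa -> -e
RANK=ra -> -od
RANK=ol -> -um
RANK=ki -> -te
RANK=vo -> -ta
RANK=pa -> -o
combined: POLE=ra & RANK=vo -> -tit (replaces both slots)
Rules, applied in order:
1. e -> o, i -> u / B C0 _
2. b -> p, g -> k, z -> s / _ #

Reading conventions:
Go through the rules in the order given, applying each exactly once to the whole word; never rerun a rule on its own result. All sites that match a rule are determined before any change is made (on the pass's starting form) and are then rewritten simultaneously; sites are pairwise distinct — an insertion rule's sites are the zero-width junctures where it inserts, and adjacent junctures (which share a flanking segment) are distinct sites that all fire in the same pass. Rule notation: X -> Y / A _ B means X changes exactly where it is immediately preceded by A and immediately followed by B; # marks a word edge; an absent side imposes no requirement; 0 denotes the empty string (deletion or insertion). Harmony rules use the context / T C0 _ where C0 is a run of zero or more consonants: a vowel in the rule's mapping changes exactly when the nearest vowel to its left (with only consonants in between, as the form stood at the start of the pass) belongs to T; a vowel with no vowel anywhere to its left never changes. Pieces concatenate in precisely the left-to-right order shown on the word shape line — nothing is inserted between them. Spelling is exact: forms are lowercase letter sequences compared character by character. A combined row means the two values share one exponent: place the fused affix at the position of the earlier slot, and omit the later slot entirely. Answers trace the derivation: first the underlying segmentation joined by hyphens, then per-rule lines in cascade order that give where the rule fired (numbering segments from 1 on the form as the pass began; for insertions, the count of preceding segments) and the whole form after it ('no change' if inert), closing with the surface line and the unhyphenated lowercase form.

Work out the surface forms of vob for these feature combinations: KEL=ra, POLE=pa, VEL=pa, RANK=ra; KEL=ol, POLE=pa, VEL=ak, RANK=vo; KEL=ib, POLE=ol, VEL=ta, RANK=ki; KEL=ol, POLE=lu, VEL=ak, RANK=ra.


cell KEL=ra, POLE=pa, VEL=pa, RANK=ra:
underlying: la-vob-ma-od-e
1. e -> o, i -> u / B C0 _: fires at position(s) 10: lavobmaodo
2. b -> p, g -> k, z -> s / _ #: no change
surface: lavobmaodo

cell KEL=ol, POLE=pa, VEL=ak, RANK=vo:
underlying: keb-vob-ma-ta-z
1. e -> o, i -> u / B C0 _: no change
2. b -> p, g -> k, z -> s / _ #: fires at position(s) 11: kebvobmatas
surface: kebvobmatas

cell KEL=ib, POLE=ol, VEL=ta, RANK=ki:
underlying: koz-vob-vu-te-di
1. e -> o, i -> u / B C0 _: fires at position(s) 10: kozvobvutodi
2. b -> p, g -> k, z -> s / _ #: no change
surface: kozvobvutodi

cell KEL=ol, POLE=lu, VEL=ak, RANK=ra:
underlying: keb-vob-eg-od-z
1. e -> o, i -> u / B C0 _: fires at position(s) 7: kebvobogodz
2. b -> p, g -> k, z -> s / _ #: fires at position(s) 11: kebvobogods
surface: kebvobogods


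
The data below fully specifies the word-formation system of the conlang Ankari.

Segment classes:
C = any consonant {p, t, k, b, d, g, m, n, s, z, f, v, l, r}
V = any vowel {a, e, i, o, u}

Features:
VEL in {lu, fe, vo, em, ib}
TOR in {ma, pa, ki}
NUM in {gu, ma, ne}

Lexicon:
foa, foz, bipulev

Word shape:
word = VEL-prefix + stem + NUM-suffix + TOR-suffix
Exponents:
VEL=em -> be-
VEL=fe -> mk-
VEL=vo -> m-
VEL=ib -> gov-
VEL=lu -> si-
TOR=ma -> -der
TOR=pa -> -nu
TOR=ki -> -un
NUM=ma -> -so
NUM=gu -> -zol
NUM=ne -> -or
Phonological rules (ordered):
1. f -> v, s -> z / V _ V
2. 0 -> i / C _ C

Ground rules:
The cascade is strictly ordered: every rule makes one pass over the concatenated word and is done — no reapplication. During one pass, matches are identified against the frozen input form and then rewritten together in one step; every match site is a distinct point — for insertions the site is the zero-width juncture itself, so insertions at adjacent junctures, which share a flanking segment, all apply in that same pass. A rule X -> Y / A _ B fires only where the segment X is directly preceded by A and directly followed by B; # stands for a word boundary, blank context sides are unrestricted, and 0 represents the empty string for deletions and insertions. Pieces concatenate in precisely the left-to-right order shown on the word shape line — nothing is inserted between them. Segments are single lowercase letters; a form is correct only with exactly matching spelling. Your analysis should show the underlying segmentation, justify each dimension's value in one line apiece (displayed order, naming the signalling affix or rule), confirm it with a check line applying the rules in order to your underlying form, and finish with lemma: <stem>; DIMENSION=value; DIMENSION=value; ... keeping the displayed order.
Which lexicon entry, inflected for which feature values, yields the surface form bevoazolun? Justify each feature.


underlying: be-foa-zol-un
VEL=em - signalled by the affix be-
TOR=ki - signalled by the affix -un
NUM=gu - signalled by the affix -zol
check: befoazolun -> bevoazolun -> bevoazolun
lemma: foa; VEL=em; TOR=ki; NUM=gu


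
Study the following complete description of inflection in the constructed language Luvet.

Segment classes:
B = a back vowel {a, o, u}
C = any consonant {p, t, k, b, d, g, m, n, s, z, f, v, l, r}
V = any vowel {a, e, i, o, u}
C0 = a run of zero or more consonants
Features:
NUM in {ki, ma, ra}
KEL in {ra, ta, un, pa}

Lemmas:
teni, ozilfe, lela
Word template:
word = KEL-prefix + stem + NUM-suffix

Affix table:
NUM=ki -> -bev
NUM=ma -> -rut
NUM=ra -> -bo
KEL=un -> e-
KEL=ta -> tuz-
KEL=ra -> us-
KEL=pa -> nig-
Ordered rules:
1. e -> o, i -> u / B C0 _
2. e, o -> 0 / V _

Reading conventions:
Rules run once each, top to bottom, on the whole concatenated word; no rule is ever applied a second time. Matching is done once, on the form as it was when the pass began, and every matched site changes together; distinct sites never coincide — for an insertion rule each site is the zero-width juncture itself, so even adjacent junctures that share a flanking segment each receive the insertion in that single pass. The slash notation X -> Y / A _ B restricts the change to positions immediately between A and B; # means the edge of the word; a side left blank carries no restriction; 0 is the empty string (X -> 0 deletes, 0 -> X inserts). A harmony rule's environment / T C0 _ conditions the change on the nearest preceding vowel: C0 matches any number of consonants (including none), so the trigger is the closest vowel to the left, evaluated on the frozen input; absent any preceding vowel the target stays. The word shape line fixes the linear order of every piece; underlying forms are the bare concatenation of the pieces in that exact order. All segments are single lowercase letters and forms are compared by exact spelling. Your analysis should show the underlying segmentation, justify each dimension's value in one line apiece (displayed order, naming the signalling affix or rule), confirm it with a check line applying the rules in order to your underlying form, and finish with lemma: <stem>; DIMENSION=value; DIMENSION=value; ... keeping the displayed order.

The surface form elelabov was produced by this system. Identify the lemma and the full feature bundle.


underlying: e-lela-bev
NUM=ki - signalled by the affix -bev
KEL=un - signalled by the affix e-
check: elelabev -> elelabov -> elelabov
lemma: lela; NUM=ki; KEL=un


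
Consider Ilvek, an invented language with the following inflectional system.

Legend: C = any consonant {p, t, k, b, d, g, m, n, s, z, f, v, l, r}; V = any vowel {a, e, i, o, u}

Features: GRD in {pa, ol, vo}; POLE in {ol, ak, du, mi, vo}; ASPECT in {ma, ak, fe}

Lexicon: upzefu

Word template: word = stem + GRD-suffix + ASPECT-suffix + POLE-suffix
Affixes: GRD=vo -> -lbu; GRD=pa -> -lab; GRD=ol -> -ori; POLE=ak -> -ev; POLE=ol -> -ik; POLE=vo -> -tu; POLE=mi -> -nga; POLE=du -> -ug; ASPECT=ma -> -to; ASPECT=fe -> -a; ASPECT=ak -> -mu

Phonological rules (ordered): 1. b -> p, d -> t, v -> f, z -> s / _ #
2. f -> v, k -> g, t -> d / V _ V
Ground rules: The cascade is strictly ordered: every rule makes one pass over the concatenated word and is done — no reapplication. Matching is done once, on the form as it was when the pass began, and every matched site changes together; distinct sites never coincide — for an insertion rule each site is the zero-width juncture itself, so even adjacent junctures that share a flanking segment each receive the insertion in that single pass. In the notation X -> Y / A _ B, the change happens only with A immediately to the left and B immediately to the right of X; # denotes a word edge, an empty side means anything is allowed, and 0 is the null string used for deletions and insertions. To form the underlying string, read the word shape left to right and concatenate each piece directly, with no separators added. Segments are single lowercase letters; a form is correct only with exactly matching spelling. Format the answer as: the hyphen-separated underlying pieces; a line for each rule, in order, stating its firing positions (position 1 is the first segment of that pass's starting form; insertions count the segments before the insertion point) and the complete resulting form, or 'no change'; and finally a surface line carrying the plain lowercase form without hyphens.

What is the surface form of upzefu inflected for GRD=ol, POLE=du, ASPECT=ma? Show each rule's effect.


underlying: upzefu-ori-to-ug
1. b -> p, d -> t, v -> f, z -> s / _ #: no change
2. f -> v, k -> g, t -> d / V _ V: fires at position(s) 5, 10: upzevuoridoug
surface: upzevuoridoug


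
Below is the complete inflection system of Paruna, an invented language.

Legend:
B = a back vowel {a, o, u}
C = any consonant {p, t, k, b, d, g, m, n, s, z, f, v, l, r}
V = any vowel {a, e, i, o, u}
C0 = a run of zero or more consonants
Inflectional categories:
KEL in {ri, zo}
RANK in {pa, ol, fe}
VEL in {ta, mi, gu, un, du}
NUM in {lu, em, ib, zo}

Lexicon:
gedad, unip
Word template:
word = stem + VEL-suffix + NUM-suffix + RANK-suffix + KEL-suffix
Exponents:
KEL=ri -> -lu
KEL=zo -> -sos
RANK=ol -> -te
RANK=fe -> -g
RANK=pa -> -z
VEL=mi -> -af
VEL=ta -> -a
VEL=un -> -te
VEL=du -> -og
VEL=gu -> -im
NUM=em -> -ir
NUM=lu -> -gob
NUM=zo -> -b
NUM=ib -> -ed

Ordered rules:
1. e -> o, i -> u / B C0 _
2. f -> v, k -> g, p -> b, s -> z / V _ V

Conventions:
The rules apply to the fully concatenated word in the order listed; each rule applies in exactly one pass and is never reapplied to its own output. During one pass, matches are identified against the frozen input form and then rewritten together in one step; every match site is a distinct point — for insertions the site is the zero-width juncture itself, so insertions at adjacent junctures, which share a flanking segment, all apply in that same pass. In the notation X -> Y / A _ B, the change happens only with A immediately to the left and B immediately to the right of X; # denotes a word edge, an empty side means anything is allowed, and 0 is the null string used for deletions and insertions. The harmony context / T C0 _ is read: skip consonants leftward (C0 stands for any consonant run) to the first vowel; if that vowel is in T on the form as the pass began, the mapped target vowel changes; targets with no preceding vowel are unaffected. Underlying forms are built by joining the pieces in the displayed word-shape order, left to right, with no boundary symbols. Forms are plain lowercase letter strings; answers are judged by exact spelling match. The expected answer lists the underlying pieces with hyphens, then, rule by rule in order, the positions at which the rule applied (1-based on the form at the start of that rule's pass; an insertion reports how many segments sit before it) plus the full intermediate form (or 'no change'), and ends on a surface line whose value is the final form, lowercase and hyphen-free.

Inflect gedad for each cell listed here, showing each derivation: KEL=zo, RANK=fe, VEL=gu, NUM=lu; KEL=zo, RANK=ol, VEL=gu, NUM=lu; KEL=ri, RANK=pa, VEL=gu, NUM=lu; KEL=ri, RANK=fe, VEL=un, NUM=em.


cell KEL=zo, RANK=fe, VEL=gu, NUM=lu:
underlying: gedad-im-gob-g-sos
1. e -> o, i -> u / B C0 _: fires at position(s) 6: gedadumgobgsos
2. f -> v, k -> g, p -> b, s -> z / V _ V: no change
surface: gedadumgobgsos

cell KEL=zo, RANK=ol, VEL=gu, NUM=lu:
underlying: gedad-im-gob-te-sos
1. e -> o, i -> u / B C0 _: fires at position(s) 6, 12: gedadumgobtosos
2. f -> v, k -> g, p -> b, s -> z / V _ V: fires at position(s) 13: gedadumgobtozos
surface: gedadumgobtozos

cell KEL=ri, RANK=pa, VEL=gu, NUM=lu:
underlying: gedad-im-gob-z-lu
1. e -> o, i -> u / B C0 _: fires at position(s) 6: gedadumgobzlu
2. f -> v, k -> g, p -> b, s -> z / V _ V: no change
surface: gedadumgobzlu

cell KEL=ri, RANK=fe, VEL=un, NUM=em:
underlying: gedad-te-ir-g-lu
1. e -> o, i -> u / B C0 _: fires at position(s) 7: gedadtoirglu
2. f -> v, k -> g, p -> b, s -> z / V _ V: no change
surface: gedadtoirglu
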